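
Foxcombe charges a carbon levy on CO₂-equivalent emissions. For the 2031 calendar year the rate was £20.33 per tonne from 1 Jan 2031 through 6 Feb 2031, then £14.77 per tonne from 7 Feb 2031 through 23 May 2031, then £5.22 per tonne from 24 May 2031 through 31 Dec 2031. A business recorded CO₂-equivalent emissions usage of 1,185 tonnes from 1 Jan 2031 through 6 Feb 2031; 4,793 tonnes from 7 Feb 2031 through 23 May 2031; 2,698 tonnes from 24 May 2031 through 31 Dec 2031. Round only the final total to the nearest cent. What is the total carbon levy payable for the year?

£108967.22

1 Jan – 6 Feb 2031: 1,185 tonnes at £20.33/tonne → £24091.05
7 Feb – 23 May 2031: 4,793 tonnes at £14.77/tonne → £70792.61
24 May – 31 Dec 2031: 2,698 tonnes at £5.22/tonne → £14083.56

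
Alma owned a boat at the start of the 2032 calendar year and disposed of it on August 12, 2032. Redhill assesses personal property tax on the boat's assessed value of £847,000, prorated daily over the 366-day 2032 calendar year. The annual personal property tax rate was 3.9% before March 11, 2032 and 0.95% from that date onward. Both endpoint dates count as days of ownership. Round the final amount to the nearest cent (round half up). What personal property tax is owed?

January 1 – March 10, 2032: 70 days at 3.9% → £847,000 × 3.9% × 70/366 = £6,317.7869
March 11 – August 12, 2032: 155 days at 0.95% → £847,000 × 0.95% × 155/366 = £3,407.6708
Total = £9,725.4577

£9,725.46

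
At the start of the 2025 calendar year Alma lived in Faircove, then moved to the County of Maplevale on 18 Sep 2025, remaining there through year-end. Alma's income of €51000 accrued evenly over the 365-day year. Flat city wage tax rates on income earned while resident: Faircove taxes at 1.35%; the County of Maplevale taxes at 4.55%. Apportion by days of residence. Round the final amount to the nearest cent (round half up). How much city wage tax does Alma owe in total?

€1157.98

Faircove, 1 Jan – 17 Sep 2025: 260 days → €51000 × 1.35% × 260/365 = €490.4384
The County of Maplevale, 18 Sep – 31 Dec 2025: 105 days → €51000 × 4.55% × 105/365 = €667.5411
Total = €1157.9795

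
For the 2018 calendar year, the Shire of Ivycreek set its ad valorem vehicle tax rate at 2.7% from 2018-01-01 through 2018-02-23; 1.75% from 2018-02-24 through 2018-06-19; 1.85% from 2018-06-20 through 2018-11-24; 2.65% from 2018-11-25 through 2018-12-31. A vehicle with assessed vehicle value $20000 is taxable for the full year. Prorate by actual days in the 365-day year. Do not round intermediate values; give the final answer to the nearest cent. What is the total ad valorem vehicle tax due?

2018-01-01 to 2018-02-23: 54 days at 2.7% → $20000 × 2.7% × 54/365 = $79.8904
2018-02-24 to 2018-06-19: 116 days at 1.75% → $20000 × 1.75% × 116/365 = $111.2329
2018-06-20 to 2018-11-24: 158 days at 1.85% → $20000 × 1.85% × 158/365 = $160.1644
2018-11-25 to 2018-12-31: 37 days at 2.65% → $20000 × 2.65% × 37/365 = $53.7260
Total = $405.0137

$405.01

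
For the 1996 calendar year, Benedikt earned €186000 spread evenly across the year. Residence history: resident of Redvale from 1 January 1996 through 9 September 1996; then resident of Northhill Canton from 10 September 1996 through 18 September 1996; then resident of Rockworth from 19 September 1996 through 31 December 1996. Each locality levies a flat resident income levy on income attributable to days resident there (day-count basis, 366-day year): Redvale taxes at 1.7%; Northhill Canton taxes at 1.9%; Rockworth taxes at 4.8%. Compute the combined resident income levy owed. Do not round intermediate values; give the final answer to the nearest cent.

Redvale, 1 January – 9 September 1996: 253 days → €186000 × 1.7% × 253/366 = €2185.7541
Northhill Canton, 10 September – 18 September 1996: 9 days → €186000 × 1.9% × 9/366 = €86.9016
Rockworth, 19 September – 31 December 1996: 104 days → €186000 × 4.8% × 104/366 = €2536.9180
Total = €4809.5738

€4809.57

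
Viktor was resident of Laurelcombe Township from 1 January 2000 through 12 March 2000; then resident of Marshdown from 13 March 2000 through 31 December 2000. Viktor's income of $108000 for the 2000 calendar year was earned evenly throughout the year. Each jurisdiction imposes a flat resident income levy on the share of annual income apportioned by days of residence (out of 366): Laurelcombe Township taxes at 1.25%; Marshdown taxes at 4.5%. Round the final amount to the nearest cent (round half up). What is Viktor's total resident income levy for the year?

Laurelcombe Township, 1 January – 12 March 2000: 72 days → $108000 × 1.25% × 72/366 = $265.5738
Marshdown, 13 March – 31 December 2000: 294 days → $108000 × 4.5% × 294/366 = $3903.9344
Total = $4169.5082

$4169.51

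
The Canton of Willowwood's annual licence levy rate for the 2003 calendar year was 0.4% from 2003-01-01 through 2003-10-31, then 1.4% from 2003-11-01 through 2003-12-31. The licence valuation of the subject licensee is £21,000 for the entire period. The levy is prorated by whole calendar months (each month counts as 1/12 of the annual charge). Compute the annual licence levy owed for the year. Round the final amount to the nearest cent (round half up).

2003-01-01 to 2003-10-31: 10 months at 0.4% → £21,000 × 0.4% × 10/12 = £70.0000
2003-11-01 to 2003-12-31: 2 months at 1.4% → £21,000 × 1.4% × 2/12 = £49.0000
Total = £119.0000

£119.00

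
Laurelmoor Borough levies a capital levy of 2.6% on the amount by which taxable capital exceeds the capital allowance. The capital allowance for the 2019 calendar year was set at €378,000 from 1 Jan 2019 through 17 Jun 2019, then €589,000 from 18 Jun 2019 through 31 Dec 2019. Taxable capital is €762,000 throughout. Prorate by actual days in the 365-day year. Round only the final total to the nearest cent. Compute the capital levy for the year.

€7,023.06

1 Jan – 17 Jun 2019: 168 days, exemption €378,000 → (€762,000 − €378,000) × 2.6% × 168/365 = €4,595.3753
18 Jun – 31 Dec 2019: 197 days, exemption €589,000 → (€762,000 − €589,000) × 2.6% × 197/365 = €2,427.6877
Total = €7,023.0630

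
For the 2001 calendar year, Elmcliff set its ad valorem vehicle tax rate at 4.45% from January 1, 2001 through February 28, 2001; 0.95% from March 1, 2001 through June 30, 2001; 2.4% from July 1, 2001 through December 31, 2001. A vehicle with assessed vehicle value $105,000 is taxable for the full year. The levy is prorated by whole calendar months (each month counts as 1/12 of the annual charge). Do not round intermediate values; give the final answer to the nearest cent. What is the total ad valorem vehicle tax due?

$2,371.25

January 1 – February 28, 2001: 2 months at 4.45% → $105,000 × 4.45% × 2/12 = $778.7500
March 1 – June 30, 2001: 4 months at 0.95% → $105,000 × 0.95% × 4/12 = $332.5000
July 1 – December 31, 2001: 6 months at 2.4% → $105,000 × 2.4% × 6/12 = $1,260.0000
Total = $2,371.2500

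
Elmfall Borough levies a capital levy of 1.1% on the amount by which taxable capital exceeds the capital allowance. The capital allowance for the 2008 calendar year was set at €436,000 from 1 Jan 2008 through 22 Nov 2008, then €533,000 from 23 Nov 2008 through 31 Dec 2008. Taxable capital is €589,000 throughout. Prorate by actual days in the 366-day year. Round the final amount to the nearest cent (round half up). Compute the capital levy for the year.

1 Jan – 22 Nov 2008: 327 days, exemption €436,000 → (€589,000 − €436,000) × 1.1% × 327/366 = €1,503.6639
23 Nov – 31 Dec 2008: 39 days, exemption €533,000 → (€589,000 − €533,000) × 1.1% × 39/366 = €65.6393
Total = €1,569.3033

€1,569.30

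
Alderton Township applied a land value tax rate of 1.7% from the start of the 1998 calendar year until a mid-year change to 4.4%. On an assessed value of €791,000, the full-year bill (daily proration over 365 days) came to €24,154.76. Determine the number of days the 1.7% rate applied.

Let d = days at the first rate; then 365 − d days at the second rate.
€791,000 × [1.7%·d + 4.4%·(365−d)] / 365 = €24,154.76
Solving gives d = 182, so the new rate took effect on 2 July 1998.

182 days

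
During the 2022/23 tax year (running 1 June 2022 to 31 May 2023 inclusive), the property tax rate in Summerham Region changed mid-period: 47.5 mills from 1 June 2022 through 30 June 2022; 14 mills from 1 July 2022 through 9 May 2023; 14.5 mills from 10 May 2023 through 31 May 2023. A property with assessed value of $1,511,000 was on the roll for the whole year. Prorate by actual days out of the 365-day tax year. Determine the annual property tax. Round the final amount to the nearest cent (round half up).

$25,359.96

1 June – 30 June 2022: 30 days at 47.5 mills → $1,511,000 × 4.75% × 30/365 = $5,899.1096
1 July 2022 – 9 May 2023: 313 days at 14 mills → $1,511,000 × 1.4% × 313/365 = $18,140.2795
10 May – 31 May 2023: 22 days at 14.5 mills → $1,511,000 × 1.45% × 22/365 = $1,320.5726
Total = $25,359.9616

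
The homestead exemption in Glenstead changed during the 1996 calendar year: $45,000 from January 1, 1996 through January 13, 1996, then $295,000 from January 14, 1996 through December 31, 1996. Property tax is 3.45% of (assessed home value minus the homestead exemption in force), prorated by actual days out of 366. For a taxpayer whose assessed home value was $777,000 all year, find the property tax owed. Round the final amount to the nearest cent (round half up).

$16,935.35

January 1 – January 13, 1996: 13 days, exemption $45,000 → ($777,000 − $45,000) × 3.45% × 13/366 = $897.0000
January 14 – December 31, 1996: 353 days, exemption $295,000 → ($777,000 − $295,000) × 3.45% × 353/366 = $16,038.3525
Total = $16,935.3525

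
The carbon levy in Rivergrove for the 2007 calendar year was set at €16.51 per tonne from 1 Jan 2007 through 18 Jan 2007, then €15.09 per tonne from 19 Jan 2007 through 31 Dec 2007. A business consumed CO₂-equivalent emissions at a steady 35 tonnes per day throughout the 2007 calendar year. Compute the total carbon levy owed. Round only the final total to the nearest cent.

1 Jan – 18 Jan 2007: 18 days × 35 tonnes/day = 630 tonnes at €16.51/tonne → €10,401.30
19 Jan – 31 Dec 2007: 347 days × 35 tonnes/day = 12,145 tonnes at €15.09/tonne → €183,268.05

€193,669.35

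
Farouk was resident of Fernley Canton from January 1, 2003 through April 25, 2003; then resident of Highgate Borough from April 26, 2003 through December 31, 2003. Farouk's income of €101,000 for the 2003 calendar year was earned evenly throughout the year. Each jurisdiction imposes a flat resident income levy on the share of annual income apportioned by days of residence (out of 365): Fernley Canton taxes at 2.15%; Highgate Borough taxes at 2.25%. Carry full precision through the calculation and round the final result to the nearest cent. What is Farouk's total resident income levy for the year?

Fernley Canton, January 1 – April 25, 2003: 115 days → €101,000 × 2.15% × 115/365 = €684.1712
Highgate Borough, April 26 – December 31, 2003: 250 days → €101,000 × 2.25% × 250/365 = €1,556.5068
Total = €2,240.6781

€2,240.68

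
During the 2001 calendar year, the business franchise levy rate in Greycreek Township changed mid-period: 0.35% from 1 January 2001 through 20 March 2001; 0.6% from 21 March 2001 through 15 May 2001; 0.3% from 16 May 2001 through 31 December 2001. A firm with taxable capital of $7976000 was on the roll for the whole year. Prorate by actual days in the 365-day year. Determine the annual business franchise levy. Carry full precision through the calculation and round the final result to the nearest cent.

$28462.30

1 January – 20 March 2001: 79 days at 0.35% → $7976000 × 0.35% × 79/365 = $6042.0932
21 March – 15 May 2001: 56 days at 0.6% → $7976000 × 0.6% × 56/365 = $7342.2904
16 May – 31 December 2001: 230 days at 0.3% → $7976000 × 0.3% × 230/365 = $15077.9178
Total = $28462.3014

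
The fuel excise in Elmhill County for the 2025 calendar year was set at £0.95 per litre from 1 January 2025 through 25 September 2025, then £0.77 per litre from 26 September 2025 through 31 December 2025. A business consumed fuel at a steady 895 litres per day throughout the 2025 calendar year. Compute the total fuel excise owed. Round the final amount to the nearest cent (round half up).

1 January – 25 September 2025: 268 days × 895 litres/day = 239,860 litres at £0.95/litre → £227,867.00
26 September – 31 December 2025: 97 days × 895 litres/day = 86,815 litres at £0.77/litre → £66,847.55

£294,714.55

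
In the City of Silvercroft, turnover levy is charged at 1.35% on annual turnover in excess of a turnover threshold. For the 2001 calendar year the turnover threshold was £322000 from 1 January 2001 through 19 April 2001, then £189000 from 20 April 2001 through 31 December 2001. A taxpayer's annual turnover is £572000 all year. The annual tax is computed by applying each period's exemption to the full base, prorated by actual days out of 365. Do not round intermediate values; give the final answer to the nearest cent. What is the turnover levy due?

1 January – 19 April 2001: 109 days, exemption £322000 → (£572000 − £322000) × 1.35% × 109/365 = £1007.8767
20 April – 31 December 2001: 256 days, exemption £189000 → (£572000 − £189000) × 1.35% × 256/365 = £3626.4329
Total = £4634.3096

£4634.31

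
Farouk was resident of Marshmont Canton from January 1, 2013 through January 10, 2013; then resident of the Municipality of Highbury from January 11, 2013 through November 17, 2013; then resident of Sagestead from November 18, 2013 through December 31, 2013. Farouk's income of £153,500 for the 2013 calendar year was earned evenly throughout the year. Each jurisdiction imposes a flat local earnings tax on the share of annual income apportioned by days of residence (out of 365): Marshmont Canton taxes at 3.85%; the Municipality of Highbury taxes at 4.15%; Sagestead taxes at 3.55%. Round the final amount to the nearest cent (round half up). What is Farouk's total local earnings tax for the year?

£6,246.61

Marshmont Canton, January 1 – January 10, 2013: 10 days → £153,500 × 3.85% × 10/365 = £161.9110
The Municipality of Highbury, January 11 – November 17, 2013: 311 days → £153,500 × 4.15% × 311/365 = £5,427.8021
Sagestead, November 18 – December 31, 2013: 44 days → £153,500 × 3.55% × 44/365 = £656.8959
Total = £6,246.6089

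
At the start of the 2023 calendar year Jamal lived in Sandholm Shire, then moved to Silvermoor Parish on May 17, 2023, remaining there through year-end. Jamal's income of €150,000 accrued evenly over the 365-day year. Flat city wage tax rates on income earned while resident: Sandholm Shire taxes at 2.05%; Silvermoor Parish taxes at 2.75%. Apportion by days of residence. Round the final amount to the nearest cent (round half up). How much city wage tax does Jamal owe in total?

Sandholm Shire, January 1 – May 16, 2023: 136 days → €150,000 × 2.05% × 136/365 = €1,145.7534
Silvermoor Parish, May 17 – December 31, 2023: 229 days → €150,000 × 2.75% × 229/365 = €2,588.0137
Total = €3,733.7671

€3,733.77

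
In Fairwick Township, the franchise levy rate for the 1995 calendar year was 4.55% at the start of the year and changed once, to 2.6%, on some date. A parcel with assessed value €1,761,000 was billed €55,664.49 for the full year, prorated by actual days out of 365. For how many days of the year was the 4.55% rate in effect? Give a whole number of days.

105 days

Let d = days at the first rate; then 365 − d days at the second rate.
€1,761,000 × [4.55%·d + 2.6%·(365−d)] / 365 = €55,664.49
Solving gives d = 105, so the new rate took effect on 16 Apr 1995.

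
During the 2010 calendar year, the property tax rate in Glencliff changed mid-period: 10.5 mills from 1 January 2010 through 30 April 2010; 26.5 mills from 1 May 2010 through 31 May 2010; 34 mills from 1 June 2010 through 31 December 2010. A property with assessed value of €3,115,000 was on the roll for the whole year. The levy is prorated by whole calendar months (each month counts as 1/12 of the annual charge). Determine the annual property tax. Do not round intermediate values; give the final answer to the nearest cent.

€79,562.29

1 January – 30 April 2010: 4 months at 10.5 mills → €3,115,000 × 1.05% × 4/12 = €10,902.5000
1 May – 31 May 2010: 1 month at 26.5 mills → €3,115,000 × 2.65% × 1/12 = €6,878.9583
1 June – 31 December 2010: 7 months at 34 mills → €3,115,000 × 3.4% × 7/12 = €61,780.8333
Total = €79,562.2917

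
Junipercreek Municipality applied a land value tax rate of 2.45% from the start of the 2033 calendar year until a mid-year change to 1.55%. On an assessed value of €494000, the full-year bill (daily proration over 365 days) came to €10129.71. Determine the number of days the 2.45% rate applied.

Let d = days at the first rate; then 365 − d days at the second rate.
€494000 × [2.45%·d + 1.55%·(365−d)] / 365 = €10129.71
Solving gives d = 203, so the new rate took effect on July 23, 2033.

203 days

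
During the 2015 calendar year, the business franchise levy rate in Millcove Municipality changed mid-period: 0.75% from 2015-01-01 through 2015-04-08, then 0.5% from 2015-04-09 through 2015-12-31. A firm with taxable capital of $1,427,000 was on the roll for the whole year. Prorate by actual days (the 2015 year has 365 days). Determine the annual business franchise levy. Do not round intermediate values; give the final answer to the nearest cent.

2015-01-01 to 2015-04-08: 98 days at 0.75% → $1,427,000 × 0.75% × 98/365 = $2,873.5479
2015-04-09 to 2015-12-31: 267 days at 0.5% → $1,427,000 × 0.5% × 267/365 = $5,219.3014
Total = $8,092.8493

$8,092.85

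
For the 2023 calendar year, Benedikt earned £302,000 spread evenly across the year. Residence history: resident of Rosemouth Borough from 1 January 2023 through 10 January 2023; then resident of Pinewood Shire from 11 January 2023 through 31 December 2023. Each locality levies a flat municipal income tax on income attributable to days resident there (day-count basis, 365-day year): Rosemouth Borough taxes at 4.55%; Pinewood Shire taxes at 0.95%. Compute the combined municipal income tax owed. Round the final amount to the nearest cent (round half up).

Rosemouth Borough, 1 January – 10 January 2023: 10 days → £302,000 × 4.55% × 10/365 = £376.4658
Pinewood Shire, 11 January – 31 December 2023: 355 days → £302,000 × 0.95% × 355/365 = £2,790.3973
Total = £3,166.8630

£3,166.86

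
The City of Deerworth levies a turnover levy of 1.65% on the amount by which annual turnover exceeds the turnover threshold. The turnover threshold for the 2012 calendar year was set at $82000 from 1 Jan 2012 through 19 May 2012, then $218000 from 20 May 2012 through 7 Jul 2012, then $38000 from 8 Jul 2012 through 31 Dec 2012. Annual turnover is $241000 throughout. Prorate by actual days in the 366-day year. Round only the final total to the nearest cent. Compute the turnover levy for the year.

$2674.17

1 Jan – 19 May 2012: 140 days, exemption $82000 → ($241000 − $82000) × 1.65% × 140/366 = $1003.5246
20 May – 7 Jul 2012: 49 days, exemption $218000 → ($241000 − $218000) × 1.65% × 49/366 = $50.8074
8 Jul – 31 Dec 2012: 177 days, exemption $38000 → ($241000 − $38000) × 1.65% × 177/366 = $1619.8402
Total = $2674.1721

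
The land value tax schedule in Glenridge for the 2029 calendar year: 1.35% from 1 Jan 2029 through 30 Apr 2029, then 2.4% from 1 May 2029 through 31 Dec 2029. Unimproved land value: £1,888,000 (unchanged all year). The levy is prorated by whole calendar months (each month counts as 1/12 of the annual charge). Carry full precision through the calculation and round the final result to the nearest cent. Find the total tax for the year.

£38,704.00

1 Jan – 30 Apr 2029: 4 months at 1.35% → £1,888,000 × 1.35% × 4/12 = £8,496.0000
1 May – 31 Dec 2029: 8 months at 2.4% → £1,888,000 × 2.4% × 8/12 = £30,208.0000
Total = £38,704.0000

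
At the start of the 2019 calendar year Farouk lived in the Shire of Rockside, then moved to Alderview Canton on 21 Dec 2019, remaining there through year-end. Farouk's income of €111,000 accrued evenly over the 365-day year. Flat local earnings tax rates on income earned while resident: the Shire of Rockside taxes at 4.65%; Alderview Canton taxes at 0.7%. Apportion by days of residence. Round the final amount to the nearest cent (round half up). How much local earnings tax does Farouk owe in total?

€5,029.36

The Shire of Rockside, 1 Jan – 20 Dec 2019: 354 days → €111,000 × 4.65% × 354/365 = €5,005.9479
Alderview Canton, 21 Dec – 31 Dec 2019: 11 days → €111,000 × 0.7% × 11/365 = €23.4164
Total = €5,029.3644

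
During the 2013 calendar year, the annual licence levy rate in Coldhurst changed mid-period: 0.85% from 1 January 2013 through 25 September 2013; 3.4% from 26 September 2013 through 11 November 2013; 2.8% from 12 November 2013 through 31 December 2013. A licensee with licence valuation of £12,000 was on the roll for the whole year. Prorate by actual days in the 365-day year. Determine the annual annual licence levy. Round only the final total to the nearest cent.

1 January – 25 September 2013: 268 days at 0.85% → £12,000 × 0.85% × 268/365 = £74.8932
26 September – 11 November 2013: 47 days at 3.4% → £12,000 × 3.4% × 47/365 = £52.5370
12 November – 31 December 2013: 50 days at 2.8% → £12,000 × 2.8% × 50/365 = £46.0274
Total = £173.4575

£173.46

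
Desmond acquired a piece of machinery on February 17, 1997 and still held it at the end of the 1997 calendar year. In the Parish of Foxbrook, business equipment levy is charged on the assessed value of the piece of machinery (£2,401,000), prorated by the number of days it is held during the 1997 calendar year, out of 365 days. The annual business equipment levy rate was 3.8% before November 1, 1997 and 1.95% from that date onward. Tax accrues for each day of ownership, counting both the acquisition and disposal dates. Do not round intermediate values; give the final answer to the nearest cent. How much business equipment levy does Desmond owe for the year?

£72,066.18

February 17 – October 31, 1997: 257 days at 3.8% → £2,401,000 × 3.8% × 257/365 = £64,241.5507
November 1 – December 31, 1997: 61 days at 1.95% → £2,401,000 × 1.95% × 61/365 = £7,824.6288
Total = £72,066.1795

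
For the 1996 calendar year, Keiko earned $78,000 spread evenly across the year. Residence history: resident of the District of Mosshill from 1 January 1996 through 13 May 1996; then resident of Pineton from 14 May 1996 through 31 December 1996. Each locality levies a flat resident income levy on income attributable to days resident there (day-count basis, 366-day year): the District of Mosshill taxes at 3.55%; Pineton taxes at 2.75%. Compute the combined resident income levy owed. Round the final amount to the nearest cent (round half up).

$2,373.46

The District of Mosshill, 1 January – 13 May 1996: 134 days → $78,000 × 3.55% × 134/366 = $1,013.7869
Pineton, 14 May – 31 December 1996: 232 days → $78,000 × 2.75% × 232/366 = $1,359.6721
Total = $2,373.4590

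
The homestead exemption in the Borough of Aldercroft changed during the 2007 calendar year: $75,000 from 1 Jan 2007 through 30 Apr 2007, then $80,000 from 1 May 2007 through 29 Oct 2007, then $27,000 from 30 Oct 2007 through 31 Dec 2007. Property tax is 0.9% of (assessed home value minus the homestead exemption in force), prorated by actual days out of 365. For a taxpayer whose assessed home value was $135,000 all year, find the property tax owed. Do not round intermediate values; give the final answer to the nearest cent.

$592.13

1 Jan – 30 Apr 2007: 120 days, exemption $75,000 → ($135,000 − $75,000) × 0.9% × 120/365 = $177.5342
1 May – 29 Oct 2007: 182 days, exemption $80,000 → ($135,000 − $80,000) × 0.9% × 182/365 = $246.8219
30 Oct – 31 Dec 2007: 63 days, exemption $27,000 → ($135,000 − $27,000) × 0.9% × 63/365 = $167.7699
Total = $592.1260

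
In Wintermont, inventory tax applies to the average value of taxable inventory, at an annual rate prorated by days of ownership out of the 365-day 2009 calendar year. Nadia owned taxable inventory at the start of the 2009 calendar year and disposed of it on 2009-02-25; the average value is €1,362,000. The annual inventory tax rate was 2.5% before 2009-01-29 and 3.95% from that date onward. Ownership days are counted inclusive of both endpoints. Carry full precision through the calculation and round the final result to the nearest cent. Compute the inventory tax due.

2009-01-01 to 2009-01-28: 28 days at 2.5% → €1,362,000 × 2.5% × 28/365 = €2,612.0548
2009-01-29 to 2009-02-25: 28 days at 3.95% → €1,362,000 × 3.95% × 28/365 = €4,127.0466
Total = €6,739.1014

€6,739.10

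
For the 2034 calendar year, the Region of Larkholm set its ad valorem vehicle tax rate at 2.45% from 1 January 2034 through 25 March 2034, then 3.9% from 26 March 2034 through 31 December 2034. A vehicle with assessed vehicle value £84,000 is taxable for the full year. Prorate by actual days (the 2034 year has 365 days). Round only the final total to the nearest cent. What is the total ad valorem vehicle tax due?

1 January – 25 March 2034: 84 days at 2.45% → £84,000 × 2.45% × 84/365 = £473.6219
26 March – 31 December 2034: 281 days at 3.9% → £84,000 × 3.9% × 281/365 = £2,522.0712
Total = £2,995.6932

£2,995.69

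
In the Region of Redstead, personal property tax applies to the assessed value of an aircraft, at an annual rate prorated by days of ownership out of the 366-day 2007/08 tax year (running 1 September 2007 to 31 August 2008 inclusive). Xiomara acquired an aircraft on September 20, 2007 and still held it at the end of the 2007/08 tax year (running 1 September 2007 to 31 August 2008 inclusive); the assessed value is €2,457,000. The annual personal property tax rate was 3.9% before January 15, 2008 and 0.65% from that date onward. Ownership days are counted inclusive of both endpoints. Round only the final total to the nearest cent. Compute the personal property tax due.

€40,668.05

September 20, 2007 – January 14, 2008: 117 days at 3.9% → €2,457,000 × 3.9% × 117/366 = €30,631.9426
January 15 – August 31, 2008: 230 days at 0.65% → €2,457,000 × 0.65% × 230/366 = €10,036.1066
Total = €40,668.0492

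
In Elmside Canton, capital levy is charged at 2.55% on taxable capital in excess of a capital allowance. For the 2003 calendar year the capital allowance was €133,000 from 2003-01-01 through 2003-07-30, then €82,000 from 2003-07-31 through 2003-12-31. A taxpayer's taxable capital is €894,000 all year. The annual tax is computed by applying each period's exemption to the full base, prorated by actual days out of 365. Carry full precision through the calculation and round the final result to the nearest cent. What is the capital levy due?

2003-01-01 to 2003-07-30: 211 days, exemption €133,000 → (€894,000 − €133,000) × 2.55% × 211/365 = €11,217.9740
2003-07-31 to 2003-12-31: 154 days, exemption €82,000 → (€894,000 − €82,000) × 2.55% × 154/365 = €8,736.2301
Total = €19,954.2041

€19,954.20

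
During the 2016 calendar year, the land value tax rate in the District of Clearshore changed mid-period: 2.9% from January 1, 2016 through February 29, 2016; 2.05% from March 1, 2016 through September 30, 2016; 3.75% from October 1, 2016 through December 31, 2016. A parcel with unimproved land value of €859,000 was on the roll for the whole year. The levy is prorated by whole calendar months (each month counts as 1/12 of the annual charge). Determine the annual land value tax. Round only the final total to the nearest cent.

€22,477.17

January 1 – February 29, 2016: 2 months at 2.9% → €859,000 × 2.9% × 2/12 = €4,151.8333
March 1 – September 30, 2016: 7 months at 2.05% → €859,000 × 2.05% × 7/12 = €10,272.2083
October 1 – December 31, 2016: 3 months at 3.75% → €859,000 × 3.75% × 3/12 = €8,053.1250
Total = €22,477.1667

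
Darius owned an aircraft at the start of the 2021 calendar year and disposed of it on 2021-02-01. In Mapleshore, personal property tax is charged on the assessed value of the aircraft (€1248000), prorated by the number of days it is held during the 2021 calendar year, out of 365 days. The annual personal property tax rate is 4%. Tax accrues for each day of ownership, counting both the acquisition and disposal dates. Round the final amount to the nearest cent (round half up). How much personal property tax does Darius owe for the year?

€4376.55

Days held (2021-01-01 to 2021-02-01): 32 out of 365
Tax = €1248000 × 4% × 32/365 = €4376.5479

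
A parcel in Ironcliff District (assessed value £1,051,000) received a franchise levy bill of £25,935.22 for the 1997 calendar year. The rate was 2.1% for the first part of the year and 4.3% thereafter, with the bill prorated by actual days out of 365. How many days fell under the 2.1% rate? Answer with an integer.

304 days

Let d = days at the first rate; then 365 − d days at the second rate.
£1,051,000 × [2.1%·d + 4.3%·(365−d)] / 365 = £25,935.22
Solving gives d = 304, so the new rate took effect on 1 Nov 1997.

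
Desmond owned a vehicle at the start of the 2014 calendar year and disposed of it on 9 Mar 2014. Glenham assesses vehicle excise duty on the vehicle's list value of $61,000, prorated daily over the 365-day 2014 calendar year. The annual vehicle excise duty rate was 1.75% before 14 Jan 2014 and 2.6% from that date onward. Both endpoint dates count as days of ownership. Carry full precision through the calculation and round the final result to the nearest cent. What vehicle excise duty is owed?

1 Jan – 13 Jan 2014: 13 days at 1.75% → $61,000 × 1.75% × 13/365 = $38.0205
14 Jan – 9 Mar 2014: 55 days at 2.6% → $61,000 × 2.6% × 55/365 = $238.9863
Total = $277.0068

$277.01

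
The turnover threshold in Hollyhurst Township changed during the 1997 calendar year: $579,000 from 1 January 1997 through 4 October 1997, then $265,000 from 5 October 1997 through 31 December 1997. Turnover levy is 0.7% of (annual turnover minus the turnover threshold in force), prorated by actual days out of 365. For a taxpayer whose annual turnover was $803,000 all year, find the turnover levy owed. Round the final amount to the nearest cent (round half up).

$2,097.93

1 January – 4 October 1997: 277 days, exemption $579,000 → ($803,000 − $579,000) × 0.7% × 277/365 = $1,189.9616
5 October – 31 December 1997: 88 days, exemption $265,000 → ($803,000 − $265,000) × 0.7% × 88/365 = $907.9671
Total = $2,097.9288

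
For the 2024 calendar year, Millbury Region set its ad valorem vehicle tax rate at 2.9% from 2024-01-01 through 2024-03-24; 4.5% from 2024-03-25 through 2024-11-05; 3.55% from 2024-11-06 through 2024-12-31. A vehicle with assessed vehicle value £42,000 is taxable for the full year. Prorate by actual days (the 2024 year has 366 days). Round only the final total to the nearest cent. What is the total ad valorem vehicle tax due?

£1,674.72

2024-01-01 to 2024-03-24: 84 days at 2.9% → £42,000 × 2.9% × 84/366 = £279.5410
2024-03-25 to 2024-11-05: 226 days at 4.5% → £42,000 × 4.5% × 226/366 = £1,167.0492
2024-11-06 to 2024-12-31: 56 days at 3.55% → £42,000 × 3.55% × 56/366 = £228.1311
Total = £1,674.7213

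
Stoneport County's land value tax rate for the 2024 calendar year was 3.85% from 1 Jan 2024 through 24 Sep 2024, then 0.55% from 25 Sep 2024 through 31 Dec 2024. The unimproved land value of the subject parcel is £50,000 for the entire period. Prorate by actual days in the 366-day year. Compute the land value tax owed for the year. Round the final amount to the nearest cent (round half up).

1 Jan – 24 Sep 2024: 268 days at 3.85% → £50,000 × 3.85% × 268/366 = £1,409.5628
25 Sep – 31 Dec 2024: 98 days at 0.55% → £50,000 × 0.55% × 98/366 = £73.6339
Total = £1,483.1967

£1,483.20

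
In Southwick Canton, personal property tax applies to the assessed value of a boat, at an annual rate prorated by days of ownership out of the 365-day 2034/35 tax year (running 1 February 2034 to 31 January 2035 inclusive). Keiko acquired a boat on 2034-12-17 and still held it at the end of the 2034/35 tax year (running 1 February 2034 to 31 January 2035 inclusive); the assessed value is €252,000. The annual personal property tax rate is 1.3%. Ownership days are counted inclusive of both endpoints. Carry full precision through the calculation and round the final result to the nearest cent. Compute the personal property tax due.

€412.87

Days held (2034-12-17 to 2035-01-31): 46 out of 365
Tax = €252,000 × 1.3% × 46/365 = €412.8658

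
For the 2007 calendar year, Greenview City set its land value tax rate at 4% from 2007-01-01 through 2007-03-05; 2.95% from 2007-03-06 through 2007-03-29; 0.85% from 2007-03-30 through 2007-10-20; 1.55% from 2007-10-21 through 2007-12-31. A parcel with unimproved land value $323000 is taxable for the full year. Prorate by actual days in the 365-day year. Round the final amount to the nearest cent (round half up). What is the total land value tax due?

$5421.53

2007-01-01 to 2007-03-05: 64 days at 4% → $323000 × 4% × 64/365 = $2265.4247
2007-03-06 to 2007-03-29: 24 days at 2.95% → $323000 × 2.95% × 24/365 = $626.5315
2007-03-30 to 2007-10-20: 205 days at 0.85% → $323000 × 0.85% × 205/365 = $1541.9932
2007-10-21 to 2007-12-31: 72 days at 1.55% → $323000 × 1.55% × 72/365 = $987.5836
Total = $5421.5329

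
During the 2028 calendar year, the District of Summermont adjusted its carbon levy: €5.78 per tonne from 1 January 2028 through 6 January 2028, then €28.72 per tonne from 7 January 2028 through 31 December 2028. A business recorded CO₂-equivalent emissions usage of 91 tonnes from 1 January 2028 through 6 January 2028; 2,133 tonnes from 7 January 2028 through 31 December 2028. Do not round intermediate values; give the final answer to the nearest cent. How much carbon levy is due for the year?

1 January – 6 January 2028: 91 tonnes at €5.78/tonne → €525.98
7 January – 31 December 2028: 2,133 tonnes at €28.72/tonne → €61259.76

€61785.74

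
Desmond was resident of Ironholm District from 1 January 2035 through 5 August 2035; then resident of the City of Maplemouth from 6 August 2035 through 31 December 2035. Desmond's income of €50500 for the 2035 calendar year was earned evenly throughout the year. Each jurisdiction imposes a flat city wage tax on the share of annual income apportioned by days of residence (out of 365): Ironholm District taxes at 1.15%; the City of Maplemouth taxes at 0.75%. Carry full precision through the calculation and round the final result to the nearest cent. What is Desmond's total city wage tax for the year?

€498.84

Ironholm District, 1 January – 5 August 2035: 217 days → €50500 × 1.15% × 217/365 = €345.2678
The City of Maplemouth, 6 August – 31 December 2035: 148 days → €50500 × 0.75% × 148/365 = €153.5753
Total = €498.8432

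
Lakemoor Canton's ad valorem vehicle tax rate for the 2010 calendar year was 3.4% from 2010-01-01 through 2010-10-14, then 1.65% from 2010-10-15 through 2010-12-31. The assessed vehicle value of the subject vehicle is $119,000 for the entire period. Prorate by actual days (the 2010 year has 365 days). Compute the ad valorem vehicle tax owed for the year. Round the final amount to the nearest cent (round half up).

$3,600.97

2010-01-01 to 2010-10-14: 287 days at 3.4% → $119,000 × 3.4% × 287/365 = $3,181.3753
2010-10-15 to 2010-12-31: 78 days at 1.65% → $119,000 × 1.65% × 78/365 = $419.5973
Total = $3,600.9726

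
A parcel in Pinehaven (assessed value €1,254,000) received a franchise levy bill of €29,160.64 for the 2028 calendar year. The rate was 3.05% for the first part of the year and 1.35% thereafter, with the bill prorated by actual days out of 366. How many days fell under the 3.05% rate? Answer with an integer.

Let d = days at the first rate; then 366 − d days at the second rate.
€1,254,000 × [3.05%·d + 1.35%·(366−d)] / 366 = €29,160.64
Solving gives d = 210, so the new rate took effect on July 29, 2028.

210 days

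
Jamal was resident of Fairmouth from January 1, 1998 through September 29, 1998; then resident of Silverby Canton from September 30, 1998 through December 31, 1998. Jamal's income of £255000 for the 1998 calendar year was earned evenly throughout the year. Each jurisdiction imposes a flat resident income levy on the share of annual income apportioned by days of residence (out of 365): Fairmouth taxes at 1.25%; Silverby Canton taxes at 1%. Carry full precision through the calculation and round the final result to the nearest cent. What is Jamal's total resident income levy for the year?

Fairmouth, January 1 – September 29, 1998: 272 days → £255000 × 1.25% × 272/365 = £2375.3425
Silverby Canton, September 30 – December 31, 1998: 93 days → £255000 × 1% × 93/365 = £649.7260
Total = £3025.0685

£3025.07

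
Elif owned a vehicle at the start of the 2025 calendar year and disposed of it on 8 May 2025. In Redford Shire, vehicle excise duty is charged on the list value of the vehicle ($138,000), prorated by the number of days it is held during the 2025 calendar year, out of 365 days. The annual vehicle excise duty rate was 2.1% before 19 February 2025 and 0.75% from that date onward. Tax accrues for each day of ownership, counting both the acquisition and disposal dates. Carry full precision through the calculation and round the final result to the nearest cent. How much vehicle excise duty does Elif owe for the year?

1 January – 18 February 2025: 49 days at 2.1% → $138,000 × 2.1% × 49/365 = $389.0466
19 February – 8 May 2025: 79 days at 0.75% → $138,000 × 0.75% × 79/365 = $224.0137
Total = $613.0603

$613.06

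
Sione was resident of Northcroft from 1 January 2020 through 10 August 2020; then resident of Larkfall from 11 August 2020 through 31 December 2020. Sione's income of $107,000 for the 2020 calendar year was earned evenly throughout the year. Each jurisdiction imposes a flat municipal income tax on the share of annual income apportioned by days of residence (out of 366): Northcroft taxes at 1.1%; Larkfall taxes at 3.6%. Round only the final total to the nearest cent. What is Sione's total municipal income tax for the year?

Northcroft, 1 January – 10 August 2020: 223 days → $107,000 × 1.1% × 223/366 = $717.1339
Larkfall, 11 August – 31 December 2020: 143 days → $107,000 × 3.6% × 143/366 = $1,505.0164
Total = $2,222.1503

$2,222.15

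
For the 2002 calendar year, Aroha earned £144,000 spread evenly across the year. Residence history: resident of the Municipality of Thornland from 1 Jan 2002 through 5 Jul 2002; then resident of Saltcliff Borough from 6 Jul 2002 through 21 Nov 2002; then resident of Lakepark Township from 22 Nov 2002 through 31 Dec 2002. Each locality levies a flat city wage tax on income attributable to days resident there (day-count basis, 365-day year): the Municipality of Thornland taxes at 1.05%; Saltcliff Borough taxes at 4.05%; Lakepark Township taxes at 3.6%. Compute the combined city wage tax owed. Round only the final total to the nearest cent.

The Municipality of Thornland, 1 Jan – 5 Jul 2002: 186 days → £144,000 × 1.05% × 186/365 = £770.4986
Saltcliff Borough, 6 Jul – 21 Nov 2002: 139 days → £144,000 × 4.05% × 139/365 = £2,220.9534
Lakepark Township, 22 Nov – 31 Dec 2002: 40 days → £144,000 × 3.6% × 40/365 = £568.1096
Total = £3,559.5616

£3,559.56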